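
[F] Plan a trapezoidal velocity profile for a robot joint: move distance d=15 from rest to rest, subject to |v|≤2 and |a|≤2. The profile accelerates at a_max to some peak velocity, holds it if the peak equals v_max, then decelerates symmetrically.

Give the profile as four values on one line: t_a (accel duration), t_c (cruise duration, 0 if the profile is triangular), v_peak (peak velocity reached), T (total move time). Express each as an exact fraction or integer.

vₘ²/aₘ = 2²/2 = 2
15 ≥ 2 → trapezoidal
t_a = 2/2 = 1; v_peak = 2
d_cruise = 15 − 2 = 13; t_c = 13/2
T = 2·1 + 13/2 = 17/2

t_a=1 t_c=13/2 v_peak=2 T=17/2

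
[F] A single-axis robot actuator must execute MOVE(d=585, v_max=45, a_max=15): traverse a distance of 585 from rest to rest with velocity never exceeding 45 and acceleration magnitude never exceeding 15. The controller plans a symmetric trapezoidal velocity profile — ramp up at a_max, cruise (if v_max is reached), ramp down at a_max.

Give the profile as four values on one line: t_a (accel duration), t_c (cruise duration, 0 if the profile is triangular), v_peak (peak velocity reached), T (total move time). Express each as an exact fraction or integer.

(v_max)²/a_max = 45²/15 = 135
585 ≥ 135 → trapezoidal
t_a = 45/15 = 3; v_peak = 45
d_cruise = 585 − 135 = 450; t_c = 450/45 = 10
T = 2·3 + 10 = 16

t_a=3 t_c=10 v_peak=45 T=16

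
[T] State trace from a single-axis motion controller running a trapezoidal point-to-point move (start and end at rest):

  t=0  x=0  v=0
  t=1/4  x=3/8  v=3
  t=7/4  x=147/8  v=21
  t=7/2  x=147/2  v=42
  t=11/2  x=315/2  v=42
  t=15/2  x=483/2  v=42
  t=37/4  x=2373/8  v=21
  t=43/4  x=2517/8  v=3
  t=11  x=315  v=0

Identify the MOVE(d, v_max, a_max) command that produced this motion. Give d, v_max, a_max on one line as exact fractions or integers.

d=315 v_max=42 a_max=12

final state: t=11, x=315, v=0 → d = 315
a_max = (3−0)/(1/4−0) = 12
max v = 42 over t∈[7/2,15/2] → v_max = 42
check: 42·(7/2+4) = 315 ✓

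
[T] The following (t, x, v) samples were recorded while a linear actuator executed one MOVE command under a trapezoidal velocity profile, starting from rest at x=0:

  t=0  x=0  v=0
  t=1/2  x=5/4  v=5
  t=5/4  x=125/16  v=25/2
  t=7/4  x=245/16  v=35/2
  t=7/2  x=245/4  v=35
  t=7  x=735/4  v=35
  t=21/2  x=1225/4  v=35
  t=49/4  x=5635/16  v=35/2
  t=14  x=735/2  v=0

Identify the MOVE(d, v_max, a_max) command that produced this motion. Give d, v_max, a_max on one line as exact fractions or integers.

final state: t=14, x=735/2, v=0 → d = 735/2
a_max = (5−0)/(1/2−0) = 10
max v = 35 over t∈[7/2,21/2] → v_max = 35
check: 35·(7/2+7) = 735/2 ✓

d=735/2 v_max=35 a_max=10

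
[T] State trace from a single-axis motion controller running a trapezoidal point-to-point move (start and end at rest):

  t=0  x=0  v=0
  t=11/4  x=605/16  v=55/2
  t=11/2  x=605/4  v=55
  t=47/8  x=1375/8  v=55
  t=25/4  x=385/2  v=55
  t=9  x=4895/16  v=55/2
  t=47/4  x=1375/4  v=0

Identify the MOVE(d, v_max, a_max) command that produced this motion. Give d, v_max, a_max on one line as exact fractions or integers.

final state: t=47/4, x=1375/4, v=0 → d = 1375/4
a_max = (55/2−0)/(11/4−0) = 10
max v = 55 over t∈[11/2,25/4] → v_max = 55
check: 55·(11/2+3/4) = 1375/4 ✓

d=1375/4 v_max=55 a_max=10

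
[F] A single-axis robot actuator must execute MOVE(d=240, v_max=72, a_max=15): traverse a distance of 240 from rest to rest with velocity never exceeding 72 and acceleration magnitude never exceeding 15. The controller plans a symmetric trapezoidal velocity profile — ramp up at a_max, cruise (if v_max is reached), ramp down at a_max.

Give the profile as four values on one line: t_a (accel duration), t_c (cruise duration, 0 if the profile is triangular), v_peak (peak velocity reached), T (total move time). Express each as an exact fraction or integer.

vₘ²/aₘ = 72²/15 = 1728/5
240 < 1728/5 → triangular
v_peak = √(240·15) = √3600 = 60
t_a = 60/15 = 4; t_c = 0
T = 2·4 = 8

t_a=4 t_c=0 v_peak=60 T=8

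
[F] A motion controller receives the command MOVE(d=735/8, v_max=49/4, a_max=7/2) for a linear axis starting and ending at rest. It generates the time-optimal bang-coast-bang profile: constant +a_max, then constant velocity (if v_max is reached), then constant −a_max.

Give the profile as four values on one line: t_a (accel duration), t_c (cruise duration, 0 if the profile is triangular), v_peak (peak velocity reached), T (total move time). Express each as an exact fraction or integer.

(v_max)²/a_max = (49/4)²/(7/2) = 343/8
735/8 ≥ 343/8 ⇒ cruise phase
t_a = (49/4)/(7/2) = 7/2; v_peak = 49/4
d_cruise = 735/8 − 343/8 = 49; t_c = 49/(49/4) = 4
T = 2·7/2 + 4 = 11

t_a=7/2 t_c=4 v_peak=49/4 T=11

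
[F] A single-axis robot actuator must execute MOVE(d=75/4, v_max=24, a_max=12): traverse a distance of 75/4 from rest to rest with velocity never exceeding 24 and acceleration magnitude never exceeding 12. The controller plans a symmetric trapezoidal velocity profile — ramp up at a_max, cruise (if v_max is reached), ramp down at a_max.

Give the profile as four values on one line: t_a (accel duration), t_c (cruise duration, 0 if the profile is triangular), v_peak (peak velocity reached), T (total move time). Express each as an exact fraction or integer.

t_a=5/4 t_c=0 v_peak=15 T=5/2

v_max²/a_max = 24²/12 = 48
75/4 < 48 so t_c = 0
v_peak = √(75/4·12) = √225 = 15
t_a = 15/12 = 5/4; t_c = 0
T = 2·5/4 = 5/2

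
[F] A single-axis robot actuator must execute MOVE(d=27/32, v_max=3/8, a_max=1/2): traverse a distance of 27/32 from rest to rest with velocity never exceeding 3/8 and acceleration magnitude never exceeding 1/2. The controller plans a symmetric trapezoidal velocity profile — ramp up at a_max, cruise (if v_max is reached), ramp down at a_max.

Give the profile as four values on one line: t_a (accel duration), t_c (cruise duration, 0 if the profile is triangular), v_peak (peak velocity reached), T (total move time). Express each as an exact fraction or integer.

t_a=3/4 t_c=3/2 v_peak=3/8 T=3

vₘ²/aₘ = (3/8)²/(1/2) = 9/32
27/32 ≥ 9/32 ⇒ cruise phase
t_a = (3/8)/(1/2) = 3/4; v_peak = 3/8
d_cruise = 27/32 − 9/32 = 9/16; t_c = (9/16)/(3/8) = 3/2
T = 2·3/4 + 3/2 = 3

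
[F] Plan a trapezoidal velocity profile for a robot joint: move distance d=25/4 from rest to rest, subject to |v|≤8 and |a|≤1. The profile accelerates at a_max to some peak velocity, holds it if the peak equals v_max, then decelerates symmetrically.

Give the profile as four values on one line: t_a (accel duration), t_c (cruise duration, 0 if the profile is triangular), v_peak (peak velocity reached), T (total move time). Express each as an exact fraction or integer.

t_a=5/2 t_c=0 v_peak=5/2 T=5

vₘ²/aₘ = 8²/1 = 64
25/4 < 64 ⇒ no cruise
v_peak = √(25/4·1) = √(25/4) = 5/2
t_a = (5/2)/1 = 5/2; t_c = 0
T = 2·5/2 = 5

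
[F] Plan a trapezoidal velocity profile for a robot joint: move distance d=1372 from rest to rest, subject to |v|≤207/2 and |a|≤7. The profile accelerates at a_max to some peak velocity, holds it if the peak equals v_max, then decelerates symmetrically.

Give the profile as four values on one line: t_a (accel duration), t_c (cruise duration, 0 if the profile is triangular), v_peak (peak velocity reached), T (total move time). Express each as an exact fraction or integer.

t_a=14 t_c=0 v_peak=98 T=28

(v_max)²/a_max = (207/2)²/7 = 42849/28
1372 < 42849/28 ⇒ no cruise
v_peak = √(1372·7) = √9604 = 98
t_a = 98/7 = 14; t_c = 0
T = 2·14 = 28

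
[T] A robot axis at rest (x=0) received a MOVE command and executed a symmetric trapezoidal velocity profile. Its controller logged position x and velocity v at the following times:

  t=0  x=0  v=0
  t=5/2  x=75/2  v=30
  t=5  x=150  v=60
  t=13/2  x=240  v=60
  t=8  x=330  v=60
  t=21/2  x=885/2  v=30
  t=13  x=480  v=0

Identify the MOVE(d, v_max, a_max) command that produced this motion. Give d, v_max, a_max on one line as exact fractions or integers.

final state: t=13, x=480, v=0 → d = 480
a_max = (30−0)/(5/2−0) = 12
max v = 60 over t∈[5,8] → v_max = 60
check: 60·(5+3) = 480 ✓

d=480 v_max=60 a_max=12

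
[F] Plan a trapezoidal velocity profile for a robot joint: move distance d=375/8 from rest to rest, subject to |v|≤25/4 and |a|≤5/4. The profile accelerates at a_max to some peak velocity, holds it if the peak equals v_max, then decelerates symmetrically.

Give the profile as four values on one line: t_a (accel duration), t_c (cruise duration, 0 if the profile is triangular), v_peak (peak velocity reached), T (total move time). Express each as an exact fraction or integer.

t_a=5 t_c=5/2 v_peak=25/4 T=25/2

vₘ²/aₘ = (25/4)²/(5/4) = 125/4
375/8 ≥ 125/4 so v_max reached
t_a = (25/4)/(5/4) = 5; v_peak = 25/4
d_cruise = 375/8 − 125/4 = 125/8; t_c = (125/8)/(25/4) = 5/2
T = 2·5 + 5/2 = 25/2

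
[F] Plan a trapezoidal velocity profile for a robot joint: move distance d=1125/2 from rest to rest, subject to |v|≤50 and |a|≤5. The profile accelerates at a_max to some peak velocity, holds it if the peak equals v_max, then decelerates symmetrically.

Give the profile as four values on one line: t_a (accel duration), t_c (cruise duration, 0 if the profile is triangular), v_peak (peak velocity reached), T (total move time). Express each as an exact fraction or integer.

t_a=10 t_c=5/4 v_peak=50 T=85/4

vₘ²/aₘ = 50²/5 = 500
1125/2 ≥ 500 ⇒ cruise phase
t_a = 50/5 = 10; v_peak = 50
d_cruise = 1125/2 − 500 = 125/2; t_c = (125/2)/50 = 5/4
T = 2·10 + 5/4 = 85/4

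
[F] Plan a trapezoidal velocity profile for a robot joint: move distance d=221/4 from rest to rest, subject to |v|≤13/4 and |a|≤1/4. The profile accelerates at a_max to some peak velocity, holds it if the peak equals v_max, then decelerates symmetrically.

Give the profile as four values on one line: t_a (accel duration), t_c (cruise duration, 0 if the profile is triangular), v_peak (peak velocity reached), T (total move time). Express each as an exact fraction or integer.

t_a=13 t_c=4 v_peak=13/4 T=30

vₘ²/aₘ = (13/4)²/(1/4) = 169/4
221/4 ≥ 169/4 → trapezoidal
t_a = (13/4)/(1/4) = 13; v_peak = 13/4
d_cruise = 221/4 − 169/4 = 13; t_c = 13/(13/4) = 4
T = 2·13 + 4 = 30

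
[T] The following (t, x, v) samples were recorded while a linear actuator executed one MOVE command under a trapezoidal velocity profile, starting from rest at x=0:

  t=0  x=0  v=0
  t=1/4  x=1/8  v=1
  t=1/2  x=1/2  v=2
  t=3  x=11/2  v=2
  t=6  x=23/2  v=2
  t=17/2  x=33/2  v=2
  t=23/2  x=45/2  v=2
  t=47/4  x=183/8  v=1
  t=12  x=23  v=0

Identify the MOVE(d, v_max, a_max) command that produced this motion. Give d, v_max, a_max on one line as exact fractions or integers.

d=23 v_max=2 a_max=4

final state: t=12, x=23, v=0 → d = 23
a_max = (1−0)/(1/4−0) = 4
max v = 2 over t∈[1/2,23/2] → v_max = 2
check: 2·(1/2+11) = 23 ✓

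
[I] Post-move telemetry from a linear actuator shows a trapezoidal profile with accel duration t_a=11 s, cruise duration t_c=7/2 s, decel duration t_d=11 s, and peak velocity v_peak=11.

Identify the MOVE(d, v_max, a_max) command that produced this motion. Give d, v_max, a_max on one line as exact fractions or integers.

a_max = 11/11 = 1
d_a = ½·11·11 = 121/2; d_c = 11·7/2 = 77/2
d = 2·121/2 + 77/2 = 319/2
t_c = 7/2 > 0 so v_max = 11

d=319/2 v_max=11 a_max=1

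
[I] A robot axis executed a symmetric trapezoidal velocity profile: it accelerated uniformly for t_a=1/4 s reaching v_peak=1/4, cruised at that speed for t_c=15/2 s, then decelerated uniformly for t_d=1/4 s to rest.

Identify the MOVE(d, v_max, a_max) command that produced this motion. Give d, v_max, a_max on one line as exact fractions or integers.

a_max = (1/4)/(1/4) = 1
d_a = ½·1/4·1/4 = 1/32; d_c = 1/4·15/2 = 15/8
d = 2·1/32 + 15/8 = 31/16
t_c = 15/2 > 0 → v_max = v_peak = 1/4

d=31/16 v_max=1/4 a_max=1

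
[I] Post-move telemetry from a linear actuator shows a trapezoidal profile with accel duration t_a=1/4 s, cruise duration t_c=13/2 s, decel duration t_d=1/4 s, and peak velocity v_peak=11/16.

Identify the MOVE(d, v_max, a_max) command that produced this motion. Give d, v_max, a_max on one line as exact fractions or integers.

a_max = (11/16)/(1/4) = 11/4
d_a = ½·11/16·1/4 = 11/128; d_c = 11/16·13/2 = 143/32
d = 2·11/128 + 143/32 = 297/64
t_c = 13/2 > 0 → v_max = v_peak = 11/16

d=297/64 v_max=11/16 a_max=11/4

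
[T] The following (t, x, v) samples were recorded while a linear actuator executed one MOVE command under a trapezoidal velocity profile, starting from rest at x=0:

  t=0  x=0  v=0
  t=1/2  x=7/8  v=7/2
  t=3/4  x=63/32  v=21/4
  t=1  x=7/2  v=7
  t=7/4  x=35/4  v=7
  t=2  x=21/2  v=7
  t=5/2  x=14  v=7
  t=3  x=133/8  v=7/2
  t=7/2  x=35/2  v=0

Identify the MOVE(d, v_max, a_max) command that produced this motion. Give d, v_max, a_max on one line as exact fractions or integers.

d=35/2 v_max=7 a_max=7

final state: t=7/2, x=35/2, v=0 → d = 35/2
a_max = (7/2−0)/(1/2−0) = 7
max v = 7 over t∈[1,5/2] → v_max = 7
check: 7·(1+3/2) = 35/2 ✓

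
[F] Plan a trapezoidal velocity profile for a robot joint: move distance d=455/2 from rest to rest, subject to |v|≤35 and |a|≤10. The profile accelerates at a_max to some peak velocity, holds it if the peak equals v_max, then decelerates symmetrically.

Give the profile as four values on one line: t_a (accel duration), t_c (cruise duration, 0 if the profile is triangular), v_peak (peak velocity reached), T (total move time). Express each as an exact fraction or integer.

t_a=7/2 t_c=3 v_peak=35 T=10

vₘ²/aₘ = 35²/10 = 245/2
455/2 ≥ 245/2 ⇒ cruise phase
t_a = 35/10 = 7/2; v_peak = 35
d_cruise = 455/2 − 245/2 = 105; t_c = 105/35 = 3
T = 2·7/2 + 3 = 10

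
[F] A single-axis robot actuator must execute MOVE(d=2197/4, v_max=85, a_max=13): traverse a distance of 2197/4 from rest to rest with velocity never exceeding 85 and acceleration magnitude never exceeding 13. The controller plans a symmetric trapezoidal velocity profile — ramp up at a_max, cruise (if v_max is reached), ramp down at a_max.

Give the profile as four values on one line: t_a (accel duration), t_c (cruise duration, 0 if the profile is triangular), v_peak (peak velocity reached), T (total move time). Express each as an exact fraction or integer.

t_a=13/2 t_c=0 v_peak=169/2 T=13

v_max²/a_max = 85²/13 = 7225/13
2197/4 < 7225/13 ⇒ no cruise
v_peak = √(2197/4·13) = √(28561/4) = 169/2
t_a = (169/2)/13 = 13/2; t_c = 0
T = 2·13/2 = 13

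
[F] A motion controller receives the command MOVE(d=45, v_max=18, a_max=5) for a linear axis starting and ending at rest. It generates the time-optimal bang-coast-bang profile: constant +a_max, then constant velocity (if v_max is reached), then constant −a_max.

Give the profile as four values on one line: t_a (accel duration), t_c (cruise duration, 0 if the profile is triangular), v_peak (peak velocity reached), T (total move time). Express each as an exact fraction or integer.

(v_max)²/a_max = 18²/5 = 324/5
45 < 324/5 → triangular
v_peak = √(45·5) = √225 = 15
t_a = 15/5 = 3; t_c = 0
T = 2·3 = 6

t_a=3 t_c=0 v_peak=15 T=6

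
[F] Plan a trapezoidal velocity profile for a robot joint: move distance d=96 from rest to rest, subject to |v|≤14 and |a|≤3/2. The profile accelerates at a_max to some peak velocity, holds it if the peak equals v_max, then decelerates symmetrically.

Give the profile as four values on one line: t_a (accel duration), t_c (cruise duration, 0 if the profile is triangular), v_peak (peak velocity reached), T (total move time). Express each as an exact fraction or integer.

t_a=8 t_c=0 v_peak=12 T=16

v_max²/a_max = 14²/(3/2) = 392/3
96 < 392/3 → triangular
v_peak = √(96·3/2) = √144 = 12
t_a = 12/(3/2) = 8; t_c = 0
T = 2·8 = 16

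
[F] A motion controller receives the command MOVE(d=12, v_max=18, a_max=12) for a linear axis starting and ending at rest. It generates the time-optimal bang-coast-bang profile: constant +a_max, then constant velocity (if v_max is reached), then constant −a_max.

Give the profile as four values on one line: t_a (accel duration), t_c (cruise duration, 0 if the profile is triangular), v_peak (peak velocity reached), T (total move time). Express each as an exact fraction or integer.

vₘ²/aₘ = 18²/12 = 27
12 < 27 → triangular
v_peak = √(12·12) = √144 = 12
t_a = 12/12 = 1; t_c = 0
T = 2·1 = 2

t_a=1 t_c=0 v_peak=12 T=2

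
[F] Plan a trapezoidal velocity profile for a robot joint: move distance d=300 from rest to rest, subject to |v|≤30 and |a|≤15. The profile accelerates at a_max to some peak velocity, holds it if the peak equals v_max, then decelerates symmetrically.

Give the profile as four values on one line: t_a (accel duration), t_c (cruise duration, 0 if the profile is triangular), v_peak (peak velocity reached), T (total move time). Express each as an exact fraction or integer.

vₘ²/aₘ = 30²/15 = 60
300 ≥ 60 so v_max reached
t_a = 30/15 = 2; v_peak = 30
d_cruise = 300 − 60 = 240; t_c = 240/30 = 8
T = 2·2 + 8 = 12

t_a=2 t_c=8 v_peak=30 T=12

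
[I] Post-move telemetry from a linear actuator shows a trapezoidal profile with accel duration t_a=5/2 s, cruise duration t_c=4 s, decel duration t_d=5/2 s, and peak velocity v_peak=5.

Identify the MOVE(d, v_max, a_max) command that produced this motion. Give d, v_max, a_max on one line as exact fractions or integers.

d=65/2 v_max=5 a_max=2

a_max = 5/(5/2) = 2
d_a = ½·5·5/2 = 25/4; d_c = 5·4 = 20
d = 2·25/4 + 20 = 65/2
t_c = 4 > 0 ⇒ limit active, v_max = 5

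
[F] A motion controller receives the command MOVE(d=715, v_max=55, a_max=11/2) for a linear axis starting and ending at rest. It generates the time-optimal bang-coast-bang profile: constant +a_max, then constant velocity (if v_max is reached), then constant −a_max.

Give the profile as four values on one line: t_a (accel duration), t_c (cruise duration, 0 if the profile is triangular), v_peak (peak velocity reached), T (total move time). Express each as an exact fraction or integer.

vₘ²/aₘ = 55²/(11/2) = 550
715 ≥ 550 so v_max reached
t_a = 55/(11/2) = 10; v_peak = 55
d_cruise = 715 − 550 = 165; t_c = 165/55 = 3
T = 2·10 + 3 = 23

t_a=10 t_c=3 v_peak=55 T=23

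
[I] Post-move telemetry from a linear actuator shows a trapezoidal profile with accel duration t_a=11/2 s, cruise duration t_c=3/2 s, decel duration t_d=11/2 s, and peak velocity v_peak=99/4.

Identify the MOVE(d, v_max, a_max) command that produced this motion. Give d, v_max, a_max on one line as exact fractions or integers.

a_max = (99/4)/(11/2) = 9/2
d_a = ½·99/4·11/2 = 1089/16; d_c = 99/4·3/2 = 297/8
d = 2·1089/16 + 297/8 = 693/4
t_c = 3/2 > 0 ⇒ limit active, v_max = 99/4

d=693/4 v_max=99/4 a_max=9/2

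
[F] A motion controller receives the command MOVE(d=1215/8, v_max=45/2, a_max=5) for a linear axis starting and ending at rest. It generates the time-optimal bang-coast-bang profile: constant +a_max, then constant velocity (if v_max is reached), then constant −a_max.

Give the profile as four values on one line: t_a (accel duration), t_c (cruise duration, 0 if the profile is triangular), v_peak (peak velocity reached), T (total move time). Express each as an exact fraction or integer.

t_a=9/2 t_c=9/4 v_peak=45/2 T=45/4

(v_max)²/a_max = (45/2)²/5 = 405/4
1215/8 ≥ 405/4 ⇒ cruise phase
t_a = (45/2)/5 = 9/2; v_peak = 45/2
d_cruise = 1215/8 − 405/4 = 405/8; t_c = (405/8)/(45/2) = 9/4
T = 2·9/2 + 9/4 = 45/4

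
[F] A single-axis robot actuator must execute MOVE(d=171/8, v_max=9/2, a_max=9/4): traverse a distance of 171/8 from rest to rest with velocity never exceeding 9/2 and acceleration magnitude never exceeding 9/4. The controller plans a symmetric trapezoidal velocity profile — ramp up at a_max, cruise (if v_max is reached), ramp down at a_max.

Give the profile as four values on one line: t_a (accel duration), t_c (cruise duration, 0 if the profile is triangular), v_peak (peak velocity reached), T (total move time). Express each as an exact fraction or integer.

t_a=2 t_c=11/4 v_peak=9/2 T=27/4

vₘ²/aₘ = (9/2)²/(9/4) = 9
171/8 ≥ 9 ⇒ cruise phase
t_a = (9/2)/(9/4) = 2; v_peak = 9/2
d_cruise = 171/8 − 9 = 99/8; t_c = (99/8)/(9/2) = 11/4
T = 2·2 + 11/4 = 27/4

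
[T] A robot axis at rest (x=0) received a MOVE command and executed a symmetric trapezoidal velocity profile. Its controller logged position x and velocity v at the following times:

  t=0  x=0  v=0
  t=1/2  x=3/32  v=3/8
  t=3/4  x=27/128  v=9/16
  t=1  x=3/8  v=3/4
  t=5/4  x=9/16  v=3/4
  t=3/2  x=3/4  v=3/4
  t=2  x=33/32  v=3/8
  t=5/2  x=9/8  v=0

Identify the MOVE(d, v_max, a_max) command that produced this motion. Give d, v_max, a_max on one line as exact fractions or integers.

final state: t=5/2, x=9/8, v=0 → d = 9/8
a_max = (3/8−0)/(1/2−0) = 3/4
max v = 3/4 over t∈[1,3/2] → v_max = 3/4
check: 3/4·(1+1/2) = 9/8 ✓

d=9/8 v_max=3/4 a_max=3/4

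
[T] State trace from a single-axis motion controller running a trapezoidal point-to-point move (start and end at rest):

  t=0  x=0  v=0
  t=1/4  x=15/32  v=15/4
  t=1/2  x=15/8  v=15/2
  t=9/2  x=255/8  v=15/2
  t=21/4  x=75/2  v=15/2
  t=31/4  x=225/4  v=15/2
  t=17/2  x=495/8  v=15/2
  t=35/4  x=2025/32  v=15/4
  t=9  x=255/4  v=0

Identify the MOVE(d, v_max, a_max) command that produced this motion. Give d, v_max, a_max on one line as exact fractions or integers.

d=255/4 v_max=15/2 a_max=15

final state: t=9, x=255/4, v=0 → d = 255/4
a_max = (15/4−0)/(1/4−0) = 15
max v = 15/2 over t∈[1/2,17/2] → v_max = 15/2
check: 15/2·(1/2+8) = 255/4 ✓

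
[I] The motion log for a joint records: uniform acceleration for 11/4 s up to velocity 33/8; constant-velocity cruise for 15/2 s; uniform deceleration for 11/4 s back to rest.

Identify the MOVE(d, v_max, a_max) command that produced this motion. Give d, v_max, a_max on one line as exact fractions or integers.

d=1353/32 v_max=33/8 a_max=3/2

a_max = (33/8)/(11/4) = 3/2
d_a = ½·33/8·11/4 = 363/64; d_c = 33/8·15/2 = 495/16
d = 2·363/64 + 495/16 = 1353/32
t_c = 15/2 > 0 ⇒ limit active, v_max = 33/8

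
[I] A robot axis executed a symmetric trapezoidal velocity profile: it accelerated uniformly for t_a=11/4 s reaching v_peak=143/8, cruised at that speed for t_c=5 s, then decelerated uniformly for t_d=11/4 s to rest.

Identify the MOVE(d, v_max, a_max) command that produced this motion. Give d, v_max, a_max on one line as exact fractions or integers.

d=4433/32 v_max=143/8 a_max=13/2

a_max = (143/8)/(11/4) = 13/2
d_a = ½·143/8·11/4 = 1573/64; d_c = 143/8·5 = 715/8
d = 2·1573/64 + 715/8 = 4433/32
t_c = 5 > 0 so v_max = 143/8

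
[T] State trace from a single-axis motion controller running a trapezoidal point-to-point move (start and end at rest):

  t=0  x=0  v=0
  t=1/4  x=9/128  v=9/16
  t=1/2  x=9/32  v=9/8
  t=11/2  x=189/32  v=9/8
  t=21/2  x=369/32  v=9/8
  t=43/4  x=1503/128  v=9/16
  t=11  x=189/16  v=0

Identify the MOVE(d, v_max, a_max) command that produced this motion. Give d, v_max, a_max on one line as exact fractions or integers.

d=189/16 v_max=9/8 a_max=9/4

final state: t=11, x=189/16, v=0 → d = 189/16
a_max = (9/16−0)/(1/4−0) = 9/4
max v = 9/8 over t∈[1/2,21/2] → v_max = 9/8
check: 9/8·(1/2+10) = 189/16 ✓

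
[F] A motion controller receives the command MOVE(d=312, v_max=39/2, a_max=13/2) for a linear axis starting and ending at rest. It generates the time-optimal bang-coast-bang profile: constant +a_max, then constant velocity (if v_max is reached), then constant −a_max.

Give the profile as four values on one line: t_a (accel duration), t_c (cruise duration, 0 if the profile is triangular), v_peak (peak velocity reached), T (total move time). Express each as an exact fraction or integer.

t_a=3 t_c=13 v_peak=39/2 T=19

vₘ²/aₘ = (39/2)²/(13/2) = 117/2
312 ≥ 117/2 ⇒ cruise phase
t_a = (39/2)/(13/2) = 3; v_peak = 39/2
d_cruise = 312 − 117/2 = 507/2; t_c = (507/2)/(39/2) = 13
T = 2·3 + 13 = 19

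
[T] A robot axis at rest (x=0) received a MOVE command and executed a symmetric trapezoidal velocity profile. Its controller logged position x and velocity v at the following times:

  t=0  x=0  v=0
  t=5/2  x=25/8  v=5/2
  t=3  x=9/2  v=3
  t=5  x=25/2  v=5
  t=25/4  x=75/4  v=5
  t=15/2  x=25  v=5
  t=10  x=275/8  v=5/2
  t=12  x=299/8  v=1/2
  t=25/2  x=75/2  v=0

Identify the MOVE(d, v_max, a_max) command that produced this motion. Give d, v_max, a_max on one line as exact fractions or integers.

d=75/2 v_max=5 a_max=1

final state: t=25/2, x=75/2, v=0 → d = 75/2
a_max = (5/2−0)/(5/2−0) = 1
max v = 5 over t∈[5,15/2] → v_max = 5
check: 5·(5+5/2) = 75/2 ✓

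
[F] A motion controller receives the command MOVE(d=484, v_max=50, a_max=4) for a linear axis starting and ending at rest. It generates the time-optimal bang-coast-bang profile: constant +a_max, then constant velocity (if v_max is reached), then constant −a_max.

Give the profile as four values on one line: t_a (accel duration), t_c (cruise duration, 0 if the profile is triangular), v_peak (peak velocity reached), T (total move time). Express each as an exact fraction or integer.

(v_max)²/a_max = 50²/4 = 625
484 < 625 → triangular
v_peak = √(484·4) = √1936 = 44
t_a = 44/4 = 11; t_c = 0
T = 2·11 = 22

t_a=11 t_c=0 v_peak=44 T=22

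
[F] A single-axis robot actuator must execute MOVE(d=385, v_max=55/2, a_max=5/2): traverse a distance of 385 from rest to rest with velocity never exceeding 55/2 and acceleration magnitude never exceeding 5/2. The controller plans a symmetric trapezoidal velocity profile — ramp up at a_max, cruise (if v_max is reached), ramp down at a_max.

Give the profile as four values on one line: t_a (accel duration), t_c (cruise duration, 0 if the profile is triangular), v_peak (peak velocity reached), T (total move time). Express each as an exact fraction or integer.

(v_max)²/a_max = (55/2)²/(5/2) = 605/2
385 ≥ 605/2 so v_max reached
t_a = (55/2)/(5/2) = 11; v_peak = 55/2
d_cruise = 385 − 605/2 = 165/2; t_c = (165/2)/(55/2) = 3
T = 2·11 + 3 = 25

t_a=11 t_c=3 v_peak=55/2 T=25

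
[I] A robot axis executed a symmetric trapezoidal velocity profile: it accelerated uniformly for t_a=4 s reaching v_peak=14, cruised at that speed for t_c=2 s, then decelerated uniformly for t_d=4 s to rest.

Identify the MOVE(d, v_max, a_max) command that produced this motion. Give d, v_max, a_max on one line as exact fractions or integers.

d=84 v_max=14 a_max=7/2

a_max = 14/4 = 7/2
d_a = ½·14·4 = 28; d_c = 14·2 = 28
d = 2·28 + 28 = 84
t_c = 2 > 0 → v_max = v_peak = 14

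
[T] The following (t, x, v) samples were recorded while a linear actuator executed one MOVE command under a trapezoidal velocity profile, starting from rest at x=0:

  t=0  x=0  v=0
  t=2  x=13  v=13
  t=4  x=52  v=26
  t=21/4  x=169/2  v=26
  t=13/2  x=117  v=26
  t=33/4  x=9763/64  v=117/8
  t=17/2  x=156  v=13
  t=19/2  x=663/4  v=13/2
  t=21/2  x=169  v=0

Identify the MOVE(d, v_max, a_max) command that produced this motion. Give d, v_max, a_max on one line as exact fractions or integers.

d=169 v_max=26 a_max=13/2

final state: t=21/2, x=169, v=0 → d = 169
a_max = (13−0)/(2−0) = 13/2
max v = 26 over t∈[4,13/2] → v_max = 26
check: 26·(4+5/2) = 169 ✓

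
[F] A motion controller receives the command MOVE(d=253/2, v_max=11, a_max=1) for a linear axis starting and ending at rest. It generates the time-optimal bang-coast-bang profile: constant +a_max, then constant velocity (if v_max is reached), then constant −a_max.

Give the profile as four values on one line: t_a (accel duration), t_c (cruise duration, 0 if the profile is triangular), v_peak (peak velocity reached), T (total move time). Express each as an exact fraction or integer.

t_a=11 t_c=1/2 v_peak=11 T=45/2

vₘ²/aₘ = 11²/1 = 121
253/2 ≥ 121 ⇒ cruise phase
t_a = 11/1 = 11; v_peak = 11
d_cruise = 253/2 − 121 = 11/2; t_c = (11/2)/11 = 1/2
T = 2·11 + 1/2 = 45/2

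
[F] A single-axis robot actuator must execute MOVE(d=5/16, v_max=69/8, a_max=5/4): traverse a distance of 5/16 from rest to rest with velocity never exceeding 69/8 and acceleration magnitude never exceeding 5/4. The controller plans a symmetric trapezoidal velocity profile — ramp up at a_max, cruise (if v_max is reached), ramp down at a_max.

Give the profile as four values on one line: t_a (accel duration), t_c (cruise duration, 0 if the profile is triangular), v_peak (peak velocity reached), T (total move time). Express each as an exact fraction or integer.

vₘ²/aₘ = (69/8)²/(5/4) = 4761/80
5/16 < 4761/80 → triangular
v_peak = √(5/16·5/4) = √(25/64) = 5/8
t_a = (5/8)/(5/4) = 1/2; t_c = 0
T = 2·1/2 = 1

t_a=1/2 t_c=0 v_peak=5/8 T=1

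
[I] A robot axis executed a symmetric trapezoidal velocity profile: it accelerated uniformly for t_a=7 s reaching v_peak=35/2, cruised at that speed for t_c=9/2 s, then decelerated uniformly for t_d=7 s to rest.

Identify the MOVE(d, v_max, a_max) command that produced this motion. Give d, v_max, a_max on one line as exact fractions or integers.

d=805/4 v_max=35/2 a_max=5/2

a_max = (35/2)/7 = 5/2
d_a = ½·35/2·7 = 245/4; d_c = 35/2·9/2 = 315/4
d = 2·245/4 + 315/4 = 805/4
t_c = 9/2 > 0 so v_max = 35/2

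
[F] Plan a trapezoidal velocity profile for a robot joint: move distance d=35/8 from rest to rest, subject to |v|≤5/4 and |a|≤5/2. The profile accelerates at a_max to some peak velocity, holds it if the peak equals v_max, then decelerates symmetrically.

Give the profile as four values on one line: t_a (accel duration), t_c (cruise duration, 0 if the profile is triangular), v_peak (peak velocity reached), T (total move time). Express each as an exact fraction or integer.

t_a=1/2 t_c=3 v_peak=5/4 T=4

vₘ²/aₘ = (5/4)²/(5/2) = 5/8
35/8 ≥ 5/8 so v_max reached
t_a = (5/4)/(5/2) = 1/2; v_peak = 5/4
d_cruise = 35/8 − 5/8 = 15/4; t_c = (15/4)/(5/4) = 3
T = 2·1/2 + 3 = 4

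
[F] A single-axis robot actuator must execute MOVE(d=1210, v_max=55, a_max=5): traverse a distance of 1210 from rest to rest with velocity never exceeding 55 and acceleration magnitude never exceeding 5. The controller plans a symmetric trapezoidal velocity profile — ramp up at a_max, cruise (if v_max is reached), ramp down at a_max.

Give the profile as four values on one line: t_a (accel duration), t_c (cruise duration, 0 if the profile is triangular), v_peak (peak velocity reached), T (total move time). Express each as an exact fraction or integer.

vₘ²/aₘ = 55²/5 = 605
1210 ≥ 605 so v_max reached
t_a = 55/5 = 11; v_peak = 55
d_cruise = 1210 − 605 = 605; t_c = 605/55 = 11
T = 2·11 + 11 = 33

t_a=11 t_c=11 v_peak=55 T=33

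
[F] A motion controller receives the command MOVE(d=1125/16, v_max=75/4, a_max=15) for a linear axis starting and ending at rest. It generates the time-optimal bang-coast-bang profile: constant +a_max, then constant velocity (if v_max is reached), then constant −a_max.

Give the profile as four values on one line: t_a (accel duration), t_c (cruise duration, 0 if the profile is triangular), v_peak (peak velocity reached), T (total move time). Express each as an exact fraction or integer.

(v_max)²/a_max = (75/4)²/15 = 375/16
1125/16 ≥ 375/16 → trapezoidal
t_a = (75/4)/15 = 5/4; v_peak = 75/4
d_cruise = 1125/16 − 375/16 = 375/8; t_c = (375/8)/(75/4) = 5/2
T = 2·5/4 + 5/2 = 5

t_a=5/4 t_c=5/2 v_peak=75/4 T=5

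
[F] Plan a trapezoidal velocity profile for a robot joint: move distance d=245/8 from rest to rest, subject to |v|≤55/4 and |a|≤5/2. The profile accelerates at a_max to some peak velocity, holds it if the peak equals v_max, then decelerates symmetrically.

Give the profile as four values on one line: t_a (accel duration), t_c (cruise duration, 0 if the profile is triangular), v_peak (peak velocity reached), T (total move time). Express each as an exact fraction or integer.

vₘ²/aₘ = (55/4)²/(5/2) = 605/8
245/8 < 605/8 → triangular
v_peak = √(245/8·5/2) = √(1225/16) = 35/4
t_a = (35/4)/(5/2) = 7/2; t_c = 0
T = 2·7/2 = 7

t_a=7/2 t_c=0 v_peak=35/4 T=7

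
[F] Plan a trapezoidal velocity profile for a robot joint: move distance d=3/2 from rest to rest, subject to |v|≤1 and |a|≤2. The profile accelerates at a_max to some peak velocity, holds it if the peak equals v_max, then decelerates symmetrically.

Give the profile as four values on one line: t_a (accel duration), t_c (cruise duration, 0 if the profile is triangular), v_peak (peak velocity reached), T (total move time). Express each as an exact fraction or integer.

v_max²/a_max = 1²/2 = 1/2
3/2 ≥ 1/2 so v_max reached
t_a = 1/2; v_peak = 1
d_cruise = 3/2 − 1/2 = 1; t_c = 1/1 = 1
T = 2·1/2 + 1 = 2

t_a=1/2 t_c=1 v_peak=1 T=2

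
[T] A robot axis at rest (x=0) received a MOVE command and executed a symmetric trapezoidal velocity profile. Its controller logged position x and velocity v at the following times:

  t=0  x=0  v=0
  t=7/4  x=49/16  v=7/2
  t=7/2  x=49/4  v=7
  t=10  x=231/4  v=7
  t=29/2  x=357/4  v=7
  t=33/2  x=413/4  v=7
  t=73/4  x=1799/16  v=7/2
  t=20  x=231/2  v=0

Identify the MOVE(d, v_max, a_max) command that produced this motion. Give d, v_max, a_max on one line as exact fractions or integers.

final state: t=20, x=231/2, v=0 → d = 231/2
a_max = (7/2−0)/(7/4−0) = 2
max v = 7 over t∈[7/2,33/2] → v_max = 7
check: 7·(7/2+13) = 231/2 ✓

d=231/2 v_max=7 a_max=2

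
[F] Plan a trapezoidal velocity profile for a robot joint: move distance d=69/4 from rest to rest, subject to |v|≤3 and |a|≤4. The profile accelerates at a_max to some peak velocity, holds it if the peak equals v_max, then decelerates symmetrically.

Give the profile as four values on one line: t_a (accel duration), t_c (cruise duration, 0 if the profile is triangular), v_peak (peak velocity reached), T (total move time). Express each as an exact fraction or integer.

v_max²/a_max = 3²/4 = 9/4
69/4 ≥ 9/4 → trapezoidal
t_a = 3/4; v_peak = 3
d_cruise = 69/4 − 9/4 = 15; t_c = 15/3 = 5
T = 2·3/4 + 5 = 13/2

t_a=3/4 t_c=5 v_peak=3 T=13/2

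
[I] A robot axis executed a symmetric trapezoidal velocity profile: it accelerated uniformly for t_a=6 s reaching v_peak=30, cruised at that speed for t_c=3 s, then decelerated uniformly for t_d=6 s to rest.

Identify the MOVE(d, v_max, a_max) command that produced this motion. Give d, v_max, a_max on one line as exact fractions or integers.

a_max = 30/6 = 5
d_a = ½·30·6 = 90; d_c = 30·3 = 90
d = 2·90 + 90 = 270
t_c = 3 > 0 → v_max = v_peak = 30

d=270 v_max=30 a_max=5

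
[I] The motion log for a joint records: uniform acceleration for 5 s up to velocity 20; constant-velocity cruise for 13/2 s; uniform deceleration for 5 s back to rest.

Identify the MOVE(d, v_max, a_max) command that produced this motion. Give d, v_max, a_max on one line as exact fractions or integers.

a_max = 20/5 = 4
d_a = ½·20·5 = 50; d_c = 20·13/2 = 130
d = 2·50 + 130 = 230
t_c = 13/2 > 0 ⇒ limit active, v_max = 20

d=230 v_max=20 a_max=4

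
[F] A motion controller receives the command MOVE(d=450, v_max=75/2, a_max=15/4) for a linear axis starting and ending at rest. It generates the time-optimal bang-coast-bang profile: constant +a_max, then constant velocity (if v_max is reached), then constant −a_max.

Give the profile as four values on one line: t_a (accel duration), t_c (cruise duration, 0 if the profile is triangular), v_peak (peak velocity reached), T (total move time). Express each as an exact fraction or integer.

t_a=10 t_c=2 v_peak=75/2 T=22

v_max²/a_max = (75/2)²/(15/4) = 375
450 ≥ 375 ⇒ cruise phase
t_a = (75/2)/(15/4) = 10; v_peak = 75/2
d_cruise = 450 − 375 = 75; t_c = 75/(75/2) = 2
T = 2·10 + 2 = 22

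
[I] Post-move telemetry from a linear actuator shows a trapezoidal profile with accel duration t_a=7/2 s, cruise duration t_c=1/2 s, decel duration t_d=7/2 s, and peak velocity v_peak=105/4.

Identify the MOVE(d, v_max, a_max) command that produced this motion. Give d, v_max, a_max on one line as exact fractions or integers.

d=105 v_max=105/4 a_max=15/2

a_max = (105/4)/(7/2) = 15/2
d_a = ½·105/4·7/2 = 735/16; d_c = 105/4·1/2 = 105/8
d = 2·735/16 + 105/8 = 105
t_c = 1/2 > 0 so v_max = 105/4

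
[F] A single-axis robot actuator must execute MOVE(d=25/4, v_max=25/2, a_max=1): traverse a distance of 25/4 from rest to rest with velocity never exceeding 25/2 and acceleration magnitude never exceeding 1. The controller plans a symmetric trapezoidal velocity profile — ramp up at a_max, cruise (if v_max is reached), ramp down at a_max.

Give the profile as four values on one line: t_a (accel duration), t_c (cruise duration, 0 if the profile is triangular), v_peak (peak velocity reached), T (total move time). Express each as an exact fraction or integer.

(v_max)²/a_max = (25/2)²/1 = 625/4
25/4 < 625/4 ⇒ no cruise
v_peak = √(25/4·1) = √(25/4) = 5/2
t_a = (5/2)/1 = 5/2; t_c = 0
T = 2·5/2 = 5

t_a=5/2 t_c=0 v_peak=5/2 T=5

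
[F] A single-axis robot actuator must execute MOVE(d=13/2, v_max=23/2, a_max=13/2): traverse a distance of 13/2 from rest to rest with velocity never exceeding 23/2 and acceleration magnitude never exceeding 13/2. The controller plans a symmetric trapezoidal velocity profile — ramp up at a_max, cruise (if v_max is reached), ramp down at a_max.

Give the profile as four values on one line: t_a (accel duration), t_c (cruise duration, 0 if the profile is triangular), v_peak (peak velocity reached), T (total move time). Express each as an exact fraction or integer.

(v_max)²/a_max = (23/2)²/(13/2) = 529/26
13/2 < 529/26 ⇒ no cruise
v_peak = √(13/2·13/2) = √(169/4) = 13/2
t_a = (13/2)/(13/2) = 1; t_c = 0
T = 2·1 = 2

t_a=1 t_c=0 v_peak=13/2 T=2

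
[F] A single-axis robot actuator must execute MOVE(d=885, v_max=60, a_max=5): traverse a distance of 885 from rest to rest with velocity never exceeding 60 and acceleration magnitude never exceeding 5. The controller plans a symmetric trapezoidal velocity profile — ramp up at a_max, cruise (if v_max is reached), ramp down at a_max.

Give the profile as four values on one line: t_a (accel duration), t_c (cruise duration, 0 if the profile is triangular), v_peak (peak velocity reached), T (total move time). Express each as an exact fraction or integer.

(v_max)²/a_max = 60²/5 = 720
885 ≥ 720 → trapezoidal
t_a = 60/5 = 12; v_peak = 60
d_cruise = 885 − 720 = 165; t_c = 165/60 = 11/4
T = 2·12 + 11/4 = 107/4

t_a=12 t_c=11/4 v_peak=60 T=107/4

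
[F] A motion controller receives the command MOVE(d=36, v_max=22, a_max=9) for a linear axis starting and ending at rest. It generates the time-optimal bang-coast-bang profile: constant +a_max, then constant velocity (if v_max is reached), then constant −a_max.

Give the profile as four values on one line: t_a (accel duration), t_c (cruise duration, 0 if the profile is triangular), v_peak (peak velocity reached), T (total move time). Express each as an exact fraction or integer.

t_a=2 t_c=0 v_peak=18 T=4

v_max²/a_max = 22²/9 = 484/9
36 < 484/9 → triangular
v_peak = √(36·9) = √324 = 18
t_a = 18/9 = 2; t_c = 0
T = 2·2 = 4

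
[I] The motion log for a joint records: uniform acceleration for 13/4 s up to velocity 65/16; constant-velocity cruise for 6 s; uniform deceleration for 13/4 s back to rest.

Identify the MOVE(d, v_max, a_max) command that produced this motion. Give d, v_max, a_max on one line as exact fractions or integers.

a_max = (65/16)/(13/4) = 5/4
d_a = ½·65/16·13/4 = 845/128; d_c = 65/16·6 = 195/8
d = 2·845/128 + 195/8 = 2405/64
t_c = 6 > 0 so v_max = 65/16

d=2405/64 v_max=65/16 a_max=5/4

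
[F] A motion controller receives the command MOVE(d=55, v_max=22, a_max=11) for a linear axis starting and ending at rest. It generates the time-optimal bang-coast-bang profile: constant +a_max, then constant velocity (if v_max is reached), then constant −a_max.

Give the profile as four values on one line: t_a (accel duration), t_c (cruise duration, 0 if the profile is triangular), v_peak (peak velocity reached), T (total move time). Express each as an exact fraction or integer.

t_a=2 t_c=1/2 v_peak=22 T=9/2

v_max²/a_max = 22²/11 = 44
55 ≥ 44 ⇒ cruise phase
t_a = 22/11 = 2; v_peak = 22
d_cruise = 55 − 44 = 11; t_c = 11/22 = 1/2
T = 2·2 + 1/2 = 9/2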